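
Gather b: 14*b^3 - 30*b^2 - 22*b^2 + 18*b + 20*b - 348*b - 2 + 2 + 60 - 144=14*b^3 - 52*b^2 - 310*b - 84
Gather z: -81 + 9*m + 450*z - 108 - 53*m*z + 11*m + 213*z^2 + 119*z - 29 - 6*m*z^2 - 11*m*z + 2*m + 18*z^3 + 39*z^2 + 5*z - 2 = 22*m + 18*z^3 + z^2*(252 - 6*m) + z*(574 - 64*m) - 220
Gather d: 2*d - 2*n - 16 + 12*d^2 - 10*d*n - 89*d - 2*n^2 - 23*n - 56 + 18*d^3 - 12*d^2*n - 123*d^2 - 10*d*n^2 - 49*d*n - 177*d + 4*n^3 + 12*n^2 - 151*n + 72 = 18*d^3 + d^2*(-12*n - 111) + d*(-10*n^2 - 59*n - 264) + 4*n^3 + 10*n^2 - 176*n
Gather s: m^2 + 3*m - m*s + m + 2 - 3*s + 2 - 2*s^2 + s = m^2 + 4*m - 2*s^2 + s*(-m - 2) + 4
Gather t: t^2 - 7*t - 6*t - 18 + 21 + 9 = t^2 - 13*t + 12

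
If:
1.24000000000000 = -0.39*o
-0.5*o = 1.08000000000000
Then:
No Solution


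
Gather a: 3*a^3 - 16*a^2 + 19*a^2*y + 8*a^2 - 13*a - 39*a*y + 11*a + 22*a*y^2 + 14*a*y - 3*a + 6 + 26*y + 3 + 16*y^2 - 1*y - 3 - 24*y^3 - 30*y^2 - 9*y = 3*a^3 + a^2*(19*y - 8) + a*(22*y^2 - 25*y - 5) - 24*y^3 - 14*y^2 + 16*y + 6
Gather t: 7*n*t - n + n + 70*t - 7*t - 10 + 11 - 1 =t*(7*n + 63)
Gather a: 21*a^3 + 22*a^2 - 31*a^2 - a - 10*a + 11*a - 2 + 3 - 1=21*a^3 - 9*a^2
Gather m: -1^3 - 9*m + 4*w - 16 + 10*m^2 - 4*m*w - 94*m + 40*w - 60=10*m^2 + m*(-4*w - 103) + 44*w - 77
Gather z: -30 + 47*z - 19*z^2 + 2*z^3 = 2*z^3 - 19*z^2 + 47*z - 30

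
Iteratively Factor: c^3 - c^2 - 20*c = (c)*(c^2 - c - 20) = c*(c - 5)*(c + 4)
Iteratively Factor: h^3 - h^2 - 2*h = (h - 2)*(h^2 + h) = h*(h - 2)*(h + 1)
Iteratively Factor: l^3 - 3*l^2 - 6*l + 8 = (l - 4)*(l^2 + l - 2) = (l - 4)*(l + 2)*(l - 1)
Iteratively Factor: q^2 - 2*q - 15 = (q + 3)*(q - 5)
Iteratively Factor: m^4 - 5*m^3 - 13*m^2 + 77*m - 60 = (m - 3)*(m^3 - 2*m^2 - 19*m + 20) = (m - 5)*(m - 3)*(m^2 + 3*m - 4) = (m - 5)*(m - 3)*(m + 4)*(m - 1)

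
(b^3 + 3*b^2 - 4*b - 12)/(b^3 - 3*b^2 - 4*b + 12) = (b + 3)/(b - 3)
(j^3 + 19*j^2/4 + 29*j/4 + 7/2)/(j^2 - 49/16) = 4*(j^2 + 3*j + 2)/(4*j - 7)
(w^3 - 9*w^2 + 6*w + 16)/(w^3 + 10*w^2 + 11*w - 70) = (w^2 - 7*w - 8)/(w^2 + 12*w + 35)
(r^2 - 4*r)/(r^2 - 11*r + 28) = r/(r - 7)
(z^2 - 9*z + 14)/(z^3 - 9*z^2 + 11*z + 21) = (z - 2)/(z^2 - 2*z - 3)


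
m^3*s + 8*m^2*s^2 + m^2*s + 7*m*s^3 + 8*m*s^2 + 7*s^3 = (m + s)*(m + 7*s)*(m*s + s)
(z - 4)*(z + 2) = z^2 - 2*z - 8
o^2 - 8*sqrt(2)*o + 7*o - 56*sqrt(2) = (o + 7)*(o - 8*sqrt(2))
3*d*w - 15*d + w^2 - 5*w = (3*d + w)*(w - 5)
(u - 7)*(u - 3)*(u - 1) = u^3 - 11*u^2 + 31*u - 21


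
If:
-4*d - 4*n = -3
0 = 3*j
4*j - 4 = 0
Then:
No Solution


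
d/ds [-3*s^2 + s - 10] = 1 - 6*s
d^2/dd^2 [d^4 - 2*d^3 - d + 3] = 12*d*(d - 1)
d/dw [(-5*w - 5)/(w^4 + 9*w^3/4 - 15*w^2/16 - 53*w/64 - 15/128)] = 640*(96*w^3 + 248*w^2 + 124*w - 91)/(4096*w^7 + 17408*w^6 + 8704*w^5 - 26240*w^4 - 6064*w^3 + 5716*w^2 + 2280*w + 225)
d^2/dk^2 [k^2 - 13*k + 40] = 2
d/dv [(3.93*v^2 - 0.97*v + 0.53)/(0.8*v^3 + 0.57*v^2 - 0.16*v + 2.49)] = (-3.144*v^4 + 1.552*v^3 - 1.3479*v^2 + 18.9672*v - 2.3305)/(0.64*v^6 + 0.912*v^5 + 0.0689*v^4 + 3.8016*v^3 + 2.8642*v^2 - 0.7968*v + 6.2001)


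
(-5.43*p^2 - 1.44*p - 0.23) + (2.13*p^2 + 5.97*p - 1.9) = -3.3*p^2 + 4.53*p - 2.13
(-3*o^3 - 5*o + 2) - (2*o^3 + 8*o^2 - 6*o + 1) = -5*o^3 - 8*o^2 + o + 1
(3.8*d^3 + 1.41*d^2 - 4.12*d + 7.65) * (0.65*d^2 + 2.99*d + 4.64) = 2.47*d^5 + 12.2785*d^4 + 19.1699*d^3 - 0.803900000000002*d^2 + 3.75670000000001*d + 35.496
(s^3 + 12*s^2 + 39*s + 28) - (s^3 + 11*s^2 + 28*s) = s^2 + 11*s + 28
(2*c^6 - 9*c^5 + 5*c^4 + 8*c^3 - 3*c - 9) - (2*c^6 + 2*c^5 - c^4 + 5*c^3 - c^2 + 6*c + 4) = -11*c^5 + 6*c^4 + 3*c^3 + c^2 - 9*c - 13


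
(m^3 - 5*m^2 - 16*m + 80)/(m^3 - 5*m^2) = 1 - 16/m^2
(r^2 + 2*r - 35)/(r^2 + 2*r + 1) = (r^2 + 2*r - 35)/(r^2 + 2*r + 1)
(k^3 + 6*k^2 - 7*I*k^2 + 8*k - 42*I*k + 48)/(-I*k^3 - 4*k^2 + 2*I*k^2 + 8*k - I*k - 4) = (I*k^3 + k^2*(7 + 6*I) + k*(42 + 8*I) + 48*I)/(k^3 + k^2*(-2 - 4*I) + k*(1 + 8*I) - 4*I)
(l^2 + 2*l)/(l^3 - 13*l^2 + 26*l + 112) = l/(l^2 - 15*l + 56)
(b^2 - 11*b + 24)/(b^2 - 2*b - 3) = (b - 8)/(b + 1)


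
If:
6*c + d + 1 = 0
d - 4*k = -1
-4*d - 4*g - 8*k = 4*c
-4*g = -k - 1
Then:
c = -6/67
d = -31/67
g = 19/67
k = 9/67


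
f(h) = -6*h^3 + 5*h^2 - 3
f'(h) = -18*h^2 + 10*h = 2*h*(5 - 9*h)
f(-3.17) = 238.37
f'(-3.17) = -212.58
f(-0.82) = 3.67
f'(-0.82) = -20.30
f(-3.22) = 249.16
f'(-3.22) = -218.83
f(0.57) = -2.49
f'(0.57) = -0.15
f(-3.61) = 344.44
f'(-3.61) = -270.68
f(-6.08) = 1530.37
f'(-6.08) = -726.20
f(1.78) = -21.00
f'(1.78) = -39.23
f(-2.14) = 78.70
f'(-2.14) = -103.83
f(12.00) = -9651.00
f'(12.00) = -2472.00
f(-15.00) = 21372.00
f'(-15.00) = -4200.00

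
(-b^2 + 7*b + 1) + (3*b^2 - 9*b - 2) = 2*b^2 - 2*b - 1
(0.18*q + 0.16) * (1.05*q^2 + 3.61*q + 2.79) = 0.189*q^3 + 0.8178*q^2 + 1.0798*q + 0.4464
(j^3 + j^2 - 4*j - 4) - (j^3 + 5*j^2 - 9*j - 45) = -4*j^2 + 5*j + 41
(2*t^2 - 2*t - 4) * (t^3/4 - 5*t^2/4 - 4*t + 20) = t^5/2 - 3*t^4 - 13*t^3/2 + 53*t^2 - 24*t - 80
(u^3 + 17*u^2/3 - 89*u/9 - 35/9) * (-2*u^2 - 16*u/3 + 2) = -2*u^5 - 50*u^4/3 - 76*u^3/9 + 1940*u^2/27 + 26*u/27 - 70/9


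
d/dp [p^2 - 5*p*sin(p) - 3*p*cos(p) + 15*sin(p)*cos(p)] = 3*p*sin(p) - 5*p*cos(p) + 2*p - 5*sin(p) - 3*cos(p) + 15*cos(2*p)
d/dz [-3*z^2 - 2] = -6*z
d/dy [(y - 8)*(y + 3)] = 2*y - 5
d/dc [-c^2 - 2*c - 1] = -2*c - 2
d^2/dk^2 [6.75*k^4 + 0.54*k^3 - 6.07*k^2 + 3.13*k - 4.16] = 81.0*k^2 + 3.24*k - 12.14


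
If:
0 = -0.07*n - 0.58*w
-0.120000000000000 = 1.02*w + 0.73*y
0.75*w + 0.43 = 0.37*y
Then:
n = 3.21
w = -0.39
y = 0.38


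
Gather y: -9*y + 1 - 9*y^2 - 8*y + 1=-9*y^2 - 17*y + 2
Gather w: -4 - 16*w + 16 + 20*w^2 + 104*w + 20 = 20*w^2 + 88*w + 32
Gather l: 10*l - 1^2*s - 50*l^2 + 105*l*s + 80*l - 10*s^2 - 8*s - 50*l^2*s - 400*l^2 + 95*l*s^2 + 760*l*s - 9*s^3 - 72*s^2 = l^2*(-50*s - 450) + l*(95*s^2 + 865*s + 90) - 9*s^3 - 82*s^2 - 9*s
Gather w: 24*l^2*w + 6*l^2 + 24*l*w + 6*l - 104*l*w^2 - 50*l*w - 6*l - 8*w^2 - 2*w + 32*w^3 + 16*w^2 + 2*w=6*l^2 + 32*w^3 + w^2*(8 - 104*l) + w*(24*l^2 - 26*l)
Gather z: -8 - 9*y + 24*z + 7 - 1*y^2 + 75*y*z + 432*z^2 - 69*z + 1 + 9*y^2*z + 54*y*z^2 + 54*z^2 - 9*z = -y^2 - 9*y + z^2*(54*y + 486) + z*(9*y^2 + 75*y - 54)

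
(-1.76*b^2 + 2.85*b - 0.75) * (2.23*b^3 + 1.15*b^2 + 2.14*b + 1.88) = -3.9248*b^5 + 4.3315*b^4 - 2.1614*b^3 + 1.9277*b^2 + 3.753*b - 1.41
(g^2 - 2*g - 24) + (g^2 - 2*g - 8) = 2*g^2 - 4*g - 32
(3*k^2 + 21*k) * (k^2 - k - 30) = 3*k^4 + 18*k^3 - 111*k^2 - 630*k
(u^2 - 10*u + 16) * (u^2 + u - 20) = u^4 - 9*u^3 - 14*u^2 + 216*u - 320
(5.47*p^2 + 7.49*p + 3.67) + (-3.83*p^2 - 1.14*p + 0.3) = 1.64*p^2 + 6.35*p + 3.97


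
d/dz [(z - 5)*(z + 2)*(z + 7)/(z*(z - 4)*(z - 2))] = 2*(-5*z^4 + 39*z^3 + 28*z^2 - 420*z + 280)/(z^2*(z^4 - 12*z^3 + 52*z^2 - 96*z + 64))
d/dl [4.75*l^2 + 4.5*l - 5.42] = 9.5*l + 4.5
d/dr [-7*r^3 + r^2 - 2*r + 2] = -21*r^2 + 2*r - 2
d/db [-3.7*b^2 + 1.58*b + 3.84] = 1.58 - 7.4*b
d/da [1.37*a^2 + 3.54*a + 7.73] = 2.74*a + 3.54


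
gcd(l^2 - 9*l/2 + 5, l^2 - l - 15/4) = l - 5/2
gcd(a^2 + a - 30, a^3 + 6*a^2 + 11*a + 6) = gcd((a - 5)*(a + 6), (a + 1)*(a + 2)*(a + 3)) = 1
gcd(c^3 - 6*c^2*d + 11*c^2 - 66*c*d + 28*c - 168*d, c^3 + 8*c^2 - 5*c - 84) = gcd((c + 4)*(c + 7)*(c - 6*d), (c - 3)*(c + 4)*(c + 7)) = c^2 + 11*c + 28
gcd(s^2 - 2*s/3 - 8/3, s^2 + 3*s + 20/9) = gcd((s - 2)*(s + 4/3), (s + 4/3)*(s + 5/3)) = s + 4/3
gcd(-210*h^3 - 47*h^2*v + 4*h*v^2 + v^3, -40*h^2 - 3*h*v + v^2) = 5*h + v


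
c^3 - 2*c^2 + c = c*(c - 1)^2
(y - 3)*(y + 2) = y^2 - y - 6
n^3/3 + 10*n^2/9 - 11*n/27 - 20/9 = (n/3 + 1)*(n - 4/3)*(n + 5/3)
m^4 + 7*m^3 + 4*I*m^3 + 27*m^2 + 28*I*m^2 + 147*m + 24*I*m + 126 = (m + 1)*(m + 6)*(m - 3*I)*(m + 7*I)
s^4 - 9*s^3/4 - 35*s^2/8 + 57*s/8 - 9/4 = (s - 3)*(s - 3/4)*(s - 1/2)*(s + 2)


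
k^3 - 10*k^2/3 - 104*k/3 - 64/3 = (k - 8)*(k + 2/3)*(k + 4)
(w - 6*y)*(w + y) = w^2 - 5*w*y - 6*y^2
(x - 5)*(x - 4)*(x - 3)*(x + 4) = x^4 - 8*x^3 - x^2 + 128*x - 240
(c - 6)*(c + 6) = c^2 - 36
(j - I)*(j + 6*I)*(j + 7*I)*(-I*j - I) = -I*j^4 + 12*j^3 - I*j^3 + 12*j^2 + 29*I*j^2 + 42*j + 29*I*j + 42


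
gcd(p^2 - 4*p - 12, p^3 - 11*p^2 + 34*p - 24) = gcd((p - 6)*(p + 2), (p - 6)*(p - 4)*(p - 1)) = p - 6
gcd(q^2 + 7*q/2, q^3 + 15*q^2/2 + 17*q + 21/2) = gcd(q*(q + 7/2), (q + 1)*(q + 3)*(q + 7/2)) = q + 7/2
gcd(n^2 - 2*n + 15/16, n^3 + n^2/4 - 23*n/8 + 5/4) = n - 5/4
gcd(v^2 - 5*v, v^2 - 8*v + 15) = v - 5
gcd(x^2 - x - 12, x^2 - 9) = x + 3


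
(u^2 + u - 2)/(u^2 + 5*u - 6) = (u + 2)/(u + 6)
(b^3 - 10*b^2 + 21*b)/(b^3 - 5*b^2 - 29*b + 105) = b/(b + 5)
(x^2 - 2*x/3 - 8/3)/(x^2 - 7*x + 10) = (x + 4/3)/(x - 5)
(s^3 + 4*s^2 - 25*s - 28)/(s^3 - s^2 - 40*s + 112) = (s + 1)/(s - 4)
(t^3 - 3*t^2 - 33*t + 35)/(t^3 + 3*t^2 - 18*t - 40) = (t^2 - 8*t + 7)/(t^2 - 2*t - 8)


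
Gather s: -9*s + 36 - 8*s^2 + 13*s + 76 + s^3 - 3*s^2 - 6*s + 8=s^3 - 11*s^2 - 2*s + 120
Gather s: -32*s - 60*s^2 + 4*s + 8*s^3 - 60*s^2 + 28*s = 8*s^3 - 120*s^2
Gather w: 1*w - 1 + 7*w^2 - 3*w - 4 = 7*w^2 - 2*w - 5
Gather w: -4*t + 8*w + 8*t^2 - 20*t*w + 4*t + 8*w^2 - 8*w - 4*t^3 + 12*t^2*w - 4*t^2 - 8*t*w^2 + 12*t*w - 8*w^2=-4*t^3 + 4*t^2 - 8*t*w^2 + w*(12*t^2 - 8*t)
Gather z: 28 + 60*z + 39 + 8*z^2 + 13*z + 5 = 8*z^2 + 73*z + 72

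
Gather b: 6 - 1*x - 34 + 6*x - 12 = 5*x - 40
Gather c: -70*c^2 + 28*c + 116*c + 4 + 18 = -70*c^2 + 144*c + 22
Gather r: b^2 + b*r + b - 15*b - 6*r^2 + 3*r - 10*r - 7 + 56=b^2 - 14*b - 6*r^2 + r*(b - 7) + 49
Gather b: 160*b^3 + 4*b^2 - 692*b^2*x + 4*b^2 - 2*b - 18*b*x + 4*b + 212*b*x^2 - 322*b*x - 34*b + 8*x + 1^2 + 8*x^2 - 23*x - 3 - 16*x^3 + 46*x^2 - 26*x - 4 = 160*b^3 + b^2*(8 - 692*x) + b*(212*x^2 - 340*x - 32) - 16*x^3 + 54*x^2 - 41*x - 6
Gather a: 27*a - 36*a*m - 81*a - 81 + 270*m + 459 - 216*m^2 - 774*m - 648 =a*(-36*m - 54) - 216*m^2 - 504*m - 270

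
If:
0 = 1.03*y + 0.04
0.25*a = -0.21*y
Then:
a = 0.03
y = -0.04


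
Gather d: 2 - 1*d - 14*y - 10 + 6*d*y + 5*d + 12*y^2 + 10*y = d*(6*y + 4) + 12*y^2 - 4*y - 8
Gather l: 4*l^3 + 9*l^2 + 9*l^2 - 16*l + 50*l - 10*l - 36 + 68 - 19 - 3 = 4*l^3 + 18*l^2 + 24*l + 10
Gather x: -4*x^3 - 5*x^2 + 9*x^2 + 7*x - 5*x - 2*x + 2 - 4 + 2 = -4*x^3 + 4*x^2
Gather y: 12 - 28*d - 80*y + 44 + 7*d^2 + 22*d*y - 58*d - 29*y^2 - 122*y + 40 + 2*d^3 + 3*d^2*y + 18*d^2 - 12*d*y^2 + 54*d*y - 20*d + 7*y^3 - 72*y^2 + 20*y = 2*d^3 + 25*d^2 - 106*d + 7*y^3 + y^2*(-12*d - 101) + y*(3*d^2 + 76*d - 182) + 96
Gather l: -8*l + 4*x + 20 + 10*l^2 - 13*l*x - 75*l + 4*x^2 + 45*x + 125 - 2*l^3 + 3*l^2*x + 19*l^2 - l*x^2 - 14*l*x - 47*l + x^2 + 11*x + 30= -2*l^3 + l^2*(3*x + 29) + l*(-x^2 - 27*x - 130) + 5*x^2 + 60*x + 175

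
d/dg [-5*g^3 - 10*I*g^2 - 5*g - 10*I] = -15*g^2 - 20*I*g - 5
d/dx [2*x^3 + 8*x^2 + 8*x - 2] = 6*x^2 + 16*x + 8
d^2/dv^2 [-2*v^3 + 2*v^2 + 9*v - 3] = 4 - 12*v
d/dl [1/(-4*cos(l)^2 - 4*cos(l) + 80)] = -(2*cos(l) + 1)*sin(l)/(4*(cos(l)^2 + cos(l) - 20)^2)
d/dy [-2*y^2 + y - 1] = 1 - 4*y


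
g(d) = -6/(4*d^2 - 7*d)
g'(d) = -6*(7 - 8*d)/(4*d^2 - 7*d)^2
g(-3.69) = -0.07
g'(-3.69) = -0.03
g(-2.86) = -0.11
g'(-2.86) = -0.06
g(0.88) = 1.96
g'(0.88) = 0.03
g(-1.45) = -0.32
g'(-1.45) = -0.32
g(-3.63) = -0.08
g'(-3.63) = -0.04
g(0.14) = 6.65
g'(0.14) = -43.40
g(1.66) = 10.04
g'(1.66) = 105.51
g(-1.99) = -0.20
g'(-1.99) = -0.16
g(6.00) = -0.06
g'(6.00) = 0.02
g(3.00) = -0.40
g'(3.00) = 0.45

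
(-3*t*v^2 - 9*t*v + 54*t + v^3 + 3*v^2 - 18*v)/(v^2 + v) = (-3*t*v^2 - 9*t*v + 54*t + v^3 + 3*v^2 - 18*v)/(v*(v + 1))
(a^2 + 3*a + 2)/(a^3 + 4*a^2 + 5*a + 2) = 1/(a + 1)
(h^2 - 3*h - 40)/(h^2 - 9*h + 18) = (h^2 - 3*h - 40)/(h^2 - 9*h + 18)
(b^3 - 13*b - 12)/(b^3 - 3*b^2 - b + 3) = (b^2 - b - 12)/(b^2 - 4*b + 3)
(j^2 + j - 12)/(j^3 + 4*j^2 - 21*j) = (j + 4)/(j*(j + 7))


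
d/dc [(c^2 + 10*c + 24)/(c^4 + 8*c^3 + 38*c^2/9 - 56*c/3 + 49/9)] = 18*(-9*c^5 - 171*c^4 - 1152*c^3 - 2866*c^2 - 863*c + 2261)/(81*c^8 + 1296*c^7 + 5868*c^6 + 2448*c^5 - 21866*c^4 - 5712*c^3 + 31948*c^2 - 16464*c + 2401)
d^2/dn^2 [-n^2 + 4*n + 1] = -2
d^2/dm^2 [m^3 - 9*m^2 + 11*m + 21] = 6*m - 18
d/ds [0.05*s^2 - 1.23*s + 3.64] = 0.1*s - 1.23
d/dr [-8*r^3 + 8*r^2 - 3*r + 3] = -24*r^2 + 16*r - 3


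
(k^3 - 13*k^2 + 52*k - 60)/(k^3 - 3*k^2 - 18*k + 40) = (k - 6)/(k + 4)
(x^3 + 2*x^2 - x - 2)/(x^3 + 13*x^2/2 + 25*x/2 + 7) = 2*(x - 1)/(2*x + 7)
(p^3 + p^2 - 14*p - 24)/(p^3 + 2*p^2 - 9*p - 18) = (p - 4)/(p - 3)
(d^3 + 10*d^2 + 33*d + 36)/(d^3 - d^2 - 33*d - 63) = (d + 4)/(d - 7)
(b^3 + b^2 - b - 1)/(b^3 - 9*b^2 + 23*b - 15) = (b^2 + 2*b + 1)/(b^2 - 8*b + 15)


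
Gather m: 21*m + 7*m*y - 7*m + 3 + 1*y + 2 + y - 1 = m*(7*y + 14) + 2*y + 4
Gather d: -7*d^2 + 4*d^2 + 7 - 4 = 3 - 3*d^2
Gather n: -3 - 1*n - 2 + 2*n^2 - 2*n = 2*n^2 - 3*n - 5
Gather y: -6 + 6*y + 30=6*y + 24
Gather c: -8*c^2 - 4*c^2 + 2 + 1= 3 - 12*c^2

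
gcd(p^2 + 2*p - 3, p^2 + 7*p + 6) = 1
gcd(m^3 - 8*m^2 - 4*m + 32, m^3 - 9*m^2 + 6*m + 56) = m + 2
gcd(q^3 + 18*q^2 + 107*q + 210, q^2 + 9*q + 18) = q + 6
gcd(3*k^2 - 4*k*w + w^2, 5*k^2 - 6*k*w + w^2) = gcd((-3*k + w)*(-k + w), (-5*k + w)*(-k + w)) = -k + w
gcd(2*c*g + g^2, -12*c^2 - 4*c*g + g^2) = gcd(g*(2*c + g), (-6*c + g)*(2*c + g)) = 2*c + g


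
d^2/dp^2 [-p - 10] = 0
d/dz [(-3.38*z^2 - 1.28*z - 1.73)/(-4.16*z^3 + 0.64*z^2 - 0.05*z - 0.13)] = (-14.0608*z^4 - 10.6496*z^3 - 20.6022*z^2 + 3.0932*z + 0.0799)/(17.3056*z^6 - 5.3248*z^5 + 0.8256*z^4 + 1.0176*z^3 - 0.1639*z^2 + 0.013*z + 0.0169)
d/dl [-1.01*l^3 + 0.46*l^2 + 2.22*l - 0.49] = -3.03*l^2 + 0.92*l + 2.22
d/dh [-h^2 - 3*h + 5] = -2*h - 3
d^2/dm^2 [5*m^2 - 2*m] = 10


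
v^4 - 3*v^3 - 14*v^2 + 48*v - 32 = (v - 4)*(v - 2)*(v - 1)*(v + 4)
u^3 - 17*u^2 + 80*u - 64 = (u - 8)^2*(u - 1)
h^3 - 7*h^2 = h^2*(h - 7)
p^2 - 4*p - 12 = (p - 6)*(p + 2)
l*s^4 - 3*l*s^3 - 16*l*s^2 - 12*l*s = s*(s - 6)*(s + 2)*(l*s + l)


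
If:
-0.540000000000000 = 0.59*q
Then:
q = -0.92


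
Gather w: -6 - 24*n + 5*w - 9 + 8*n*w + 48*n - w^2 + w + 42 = 24*n - w^2 + w*(8*n + 6) + 27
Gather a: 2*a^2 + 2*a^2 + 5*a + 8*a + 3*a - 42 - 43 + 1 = 4*a^2 + 16*a - 84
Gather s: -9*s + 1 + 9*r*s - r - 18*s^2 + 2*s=-r - 18*s^2 + s*(9*r - 7) + 1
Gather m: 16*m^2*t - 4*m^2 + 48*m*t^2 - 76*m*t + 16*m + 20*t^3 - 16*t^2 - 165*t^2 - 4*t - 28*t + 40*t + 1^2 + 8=m^2*(16*t - 4) + m*(48*t^2 - 76*t + 16) + 20*t^3 - 181*t^2 + 8*t + 9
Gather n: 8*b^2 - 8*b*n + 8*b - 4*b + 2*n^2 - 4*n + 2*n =8*b^2 + 4*b + 2*n^2 + n*(-8*b - 2)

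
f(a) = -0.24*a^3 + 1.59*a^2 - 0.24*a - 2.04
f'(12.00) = -65.76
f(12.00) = -190.68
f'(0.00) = -0.24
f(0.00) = -2.04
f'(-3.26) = -18.26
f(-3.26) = 23.96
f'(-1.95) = -9.18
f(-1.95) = 6.25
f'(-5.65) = -41.19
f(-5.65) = 93.36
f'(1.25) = 2.61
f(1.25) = -0.32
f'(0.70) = 1.63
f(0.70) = -1.51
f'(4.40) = -0.19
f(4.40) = 7.24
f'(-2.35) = -11.69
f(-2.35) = 10.42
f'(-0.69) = -2.78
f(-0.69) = -1.04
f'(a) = -0.72*a^2 + 3.18*a - 0.24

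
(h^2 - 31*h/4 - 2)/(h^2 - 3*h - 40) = (h + 1/4)/(h + 5)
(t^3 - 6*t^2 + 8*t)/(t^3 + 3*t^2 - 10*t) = (t - 4)/(t + 5)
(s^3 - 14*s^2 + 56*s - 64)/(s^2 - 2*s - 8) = (s^2 - 10*s + 16)/(s + 2)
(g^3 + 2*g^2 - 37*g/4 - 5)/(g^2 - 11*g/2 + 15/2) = (g^2 + 9*g/2 + 2)/(g - 3)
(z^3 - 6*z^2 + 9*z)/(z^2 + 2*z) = (z^2 - 6*z + 9)/(z + 2)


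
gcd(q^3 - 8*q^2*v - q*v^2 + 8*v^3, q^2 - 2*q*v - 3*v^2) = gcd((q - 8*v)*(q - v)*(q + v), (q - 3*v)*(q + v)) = q + v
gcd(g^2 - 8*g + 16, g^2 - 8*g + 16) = g^2 - 8*g + 16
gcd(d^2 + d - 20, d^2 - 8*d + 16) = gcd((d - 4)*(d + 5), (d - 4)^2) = d - 4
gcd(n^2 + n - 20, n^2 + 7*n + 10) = n + 5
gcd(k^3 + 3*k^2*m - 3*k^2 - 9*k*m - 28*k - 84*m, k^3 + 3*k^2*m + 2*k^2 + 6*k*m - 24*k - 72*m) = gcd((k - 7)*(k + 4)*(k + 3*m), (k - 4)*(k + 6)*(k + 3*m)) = k + 3*m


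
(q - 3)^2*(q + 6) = q^3 - 27*q + 54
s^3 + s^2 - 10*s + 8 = (s - 2)*(s - 1)*(s + 4)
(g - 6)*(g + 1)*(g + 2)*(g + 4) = g^4 + g^3 - 28*g^2 - 76*g - 48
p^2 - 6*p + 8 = (p - 4)*(p - 2)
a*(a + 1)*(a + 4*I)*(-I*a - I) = -I*a^4 + 4*a^3 - 2*I*a^3 + 8*a^2 - I*a^2 + 4*a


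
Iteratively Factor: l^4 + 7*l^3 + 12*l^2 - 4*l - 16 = (l + 2)*(l^3 + 5*l^2 + 2*l - 8) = (l + 2)^2*(l^2 + 3*l - 4) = (l - 1)*(l + 2)^2*(l + 4)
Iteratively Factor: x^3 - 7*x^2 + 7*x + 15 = (x - 3)*(x^2 - 4*x - 5) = (x - 5)*(x - 3)*(x + 1)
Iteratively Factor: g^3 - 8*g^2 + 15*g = (g - 3)*(g^2 - 5*g) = (g - 5)*(g - 3)*(g)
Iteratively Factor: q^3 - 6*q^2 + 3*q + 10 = (q + 1)*(q^2 - 7*q + 10) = (q - 5)*(q + 1)*(q - 2)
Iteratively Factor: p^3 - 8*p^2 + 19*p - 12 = (p - 3)*(p^2 - 5*p + 4) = (p - 3)*(p - 1)*(p - 4)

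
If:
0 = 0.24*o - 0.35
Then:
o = 1.46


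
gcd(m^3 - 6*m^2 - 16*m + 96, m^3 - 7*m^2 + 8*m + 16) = m - 4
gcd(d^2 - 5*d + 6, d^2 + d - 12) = d - 3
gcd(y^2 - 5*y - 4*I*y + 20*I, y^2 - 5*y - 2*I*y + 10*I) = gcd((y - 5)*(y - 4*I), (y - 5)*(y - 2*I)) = y - 5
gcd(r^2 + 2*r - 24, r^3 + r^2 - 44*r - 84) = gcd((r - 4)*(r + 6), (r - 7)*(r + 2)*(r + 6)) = r + 6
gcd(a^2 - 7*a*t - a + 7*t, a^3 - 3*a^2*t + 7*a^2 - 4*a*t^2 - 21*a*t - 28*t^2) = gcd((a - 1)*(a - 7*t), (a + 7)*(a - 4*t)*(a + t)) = 1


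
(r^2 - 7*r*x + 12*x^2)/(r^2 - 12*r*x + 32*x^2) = (-r + 3*x)/(-r + 8*x)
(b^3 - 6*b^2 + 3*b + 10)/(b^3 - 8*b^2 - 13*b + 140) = (b^2 - b - 2)/(b^2 - 3*b - 28)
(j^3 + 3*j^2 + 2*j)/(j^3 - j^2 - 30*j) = (j^2 + 3*j + 2)/(j^2 - j - 30)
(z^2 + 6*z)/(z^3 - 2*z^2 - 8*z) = (z + 6)/(z^2 - 2*z - 8)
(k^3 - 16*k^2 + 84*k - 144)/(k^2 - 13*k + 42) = (k^2 - 10*k + 24)/(k - 7)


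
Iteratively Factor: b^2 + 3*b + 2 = (b + 1)*(b + 2)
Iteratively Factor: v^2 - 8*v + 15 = (v - 5)*(v - 3)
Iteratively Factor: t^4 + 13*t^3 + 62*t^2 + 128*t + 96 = (t + 2)*(t^3 + 11*t^2 + 40*t + 48) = (t + 2)*(t + 3)*(t^2 + 8*t + 16) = (t + 2)*(t + 3)*(t + 4)*(t + 4)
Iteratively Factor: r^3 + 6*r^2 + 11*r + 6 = (r + 2)*(r^2 + 4*r + 3) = (r + 2)*(r + 3)*(r + 1)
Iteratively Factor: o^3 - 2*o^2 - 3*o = (o)*(o^2 - 2*o - 3) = o*(o + 1)*(o - 3)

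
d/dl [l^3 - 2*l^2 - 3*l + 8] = 3*l^2 - 4*l - 3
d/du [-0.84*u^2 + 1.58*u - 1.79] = 1.58 - 1.68*u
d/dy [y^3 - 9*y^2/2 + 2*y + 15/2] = 3*y^2 - 9*y + 2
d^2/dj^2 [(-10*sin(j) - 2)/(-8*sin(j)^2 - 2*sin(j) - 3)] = 2*(-320*sin(j)^5 - 176*sin(j)^4 + 1312*sin(j)^3 + 506*sin(j)^2 - 663*sin(j) - 100)/(8*sin(j)^2 + 2*sin(j) + 3)^3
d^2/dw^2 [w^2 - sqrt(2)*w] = 2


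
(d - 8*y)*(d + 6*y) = d^2 - 2*d*y - 48*y^2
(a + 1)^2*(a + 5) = a^3 + 7*a^2 + 11*a + 5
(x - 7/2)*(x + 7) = x^2 + 7*x/2 - 49/2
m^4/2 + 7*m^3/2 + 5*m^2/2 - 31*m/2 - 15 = (m/2 + 1/2)*(m - 2)*(m + 3)*(m + 5)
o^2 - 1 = (o - 1)*(o + 1)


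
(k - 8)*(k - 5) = k^2 - 13*k + 40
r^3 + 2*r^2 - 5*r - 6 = (r - 2)*(r + 1)*(r + 3)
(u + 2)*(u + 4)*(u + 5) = u^3 + 11*u^2 + 38*u + 40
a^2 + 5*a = a*(a + 5)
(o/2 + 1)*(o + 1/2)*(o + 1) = o^3/2 + 7*o^2/4 + 7*o/4 + 1/2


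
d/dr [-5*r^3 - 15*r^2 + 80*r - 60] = -15*r^2 - 30*r + 80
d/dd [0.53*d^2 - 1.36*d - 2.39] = 1.06*d - 1.36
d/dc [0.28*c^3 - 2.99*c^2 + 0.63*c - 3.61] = 0.84*c^2 - 5.98*c + 0.63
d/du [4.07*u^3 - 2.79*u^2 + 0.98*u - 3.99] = 12.21*u^2 - 5.58*u + 0.98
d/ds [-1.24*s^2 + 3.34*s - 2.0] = 3.34 - 2.48*s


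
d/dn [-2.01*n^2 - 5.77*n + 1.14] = -4.02*n - 5.77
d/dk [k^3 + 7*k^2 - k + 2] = 3*k^2 + 14*k - 1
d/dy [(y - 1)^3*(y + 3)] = 4*(y - 1)^2*(y + 2)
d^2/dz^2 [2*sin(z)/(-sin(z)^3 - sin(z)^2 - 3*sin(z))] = 2*(4*sin(z)^4 + 3*sin(z)^3 - 17*sin(z)^2 - 9*sin(z) + 4)/(sin(z)^2 + sin(z) + 3)^3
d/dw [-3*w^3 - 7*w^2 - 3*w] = -9*w^2 - 14*w - 3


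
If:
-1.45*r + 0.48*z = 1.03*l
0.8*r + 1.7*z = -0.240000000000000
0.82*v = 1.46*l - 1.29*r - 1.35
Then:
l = 3.45752427184466*z + 0.422330097087379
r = -2.125*z - 0.3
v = 9.49906760596732*z - 0.422436656405399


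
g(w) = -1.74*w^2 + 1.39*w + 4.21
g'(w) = 1.39 - 3.48*w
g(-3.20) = -18.06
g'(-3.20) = 12.53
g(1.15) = 3.51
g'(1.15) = -2.61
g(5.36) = -38.33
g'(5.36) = -17.26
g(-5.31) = -52.23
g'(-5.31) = 19.87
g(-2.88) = -14.23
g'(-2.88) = 11.41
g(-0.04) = 4.15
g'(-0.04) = 1.53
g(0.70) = 4.33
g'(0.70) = -1.05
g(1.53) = 2.26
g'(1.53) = -3.93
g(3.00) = -7.28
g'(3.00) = -9.05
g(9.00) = -124.22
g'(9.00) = -29.93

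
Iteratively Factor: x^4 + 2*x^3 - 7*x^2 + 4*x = (x + 4)*(x^3 - 2*x^2 + x) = (x - 1)*(x + 4)*(x^2 - x) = x*(x - 1)*(x + 4)*(x - 1)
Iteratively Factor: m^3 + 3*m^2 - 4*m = (m - 1)*(m^2 + 4*m) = m*(m - 1)*(m + 4)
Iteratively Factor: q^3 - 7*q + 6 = (q - 2)*(q^2 + 2*q - 3) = (q - 2)*(q - 1)*(q + 3)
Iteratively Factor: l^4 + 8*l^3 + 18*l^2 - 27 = (l - 1)*(l^3 + 9*l^2 + 27*l + 27) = (l - 1)*(l + 3)*(l^2 + 6*l + 9) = (l - 1)*(l + 3)^2*(l + 3)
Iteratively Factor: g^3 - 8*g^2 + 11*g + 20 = (g - 4)*(g^2 - 4*g - 5) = (g - 5)*(g - 4)*(g + 1)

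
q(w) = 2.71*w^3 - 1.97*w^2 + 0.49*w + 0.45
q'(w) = 8.13*w^2 - 3.94*w + 0.49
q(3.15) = 67.15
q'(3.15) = 68.75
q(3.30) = 78.00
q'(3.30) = 76.02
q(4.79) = 255.43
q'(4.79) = 168.15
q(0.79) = 0.94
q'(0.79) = 2.45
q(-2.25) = -41.49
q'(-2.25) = 50.51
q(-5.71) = -571.10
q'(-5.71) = 288.06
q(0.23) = 0.49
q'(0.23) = 0.01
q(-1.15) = -6.84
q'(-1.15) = 15.77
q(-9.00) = -2139.12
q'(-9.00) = 694.48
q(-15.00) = -9596.40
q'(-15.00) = 1888.84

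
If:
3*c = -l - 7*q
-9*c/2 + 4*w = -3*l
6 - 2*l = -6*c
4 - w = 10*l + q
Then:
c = -1306/1569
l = 263/523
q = 149/523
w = -687/523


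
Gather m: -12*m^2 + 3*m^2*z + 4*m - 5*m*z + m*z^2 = m^2*(3*z - 12) + m*(z^2 - 5*z + 4)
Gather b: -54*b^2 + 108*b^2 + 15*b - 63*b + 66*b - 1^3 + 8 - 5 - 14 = 54*b^2 + 18*b - 12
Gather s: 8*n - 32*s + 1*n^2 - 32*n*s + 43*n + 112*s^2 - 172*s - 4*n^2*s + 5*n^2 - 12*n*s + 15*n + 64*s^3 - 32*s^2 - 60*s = 6*n^2 + 66*n + 64*s^3 + 80*s^2 + s*(-4*n^2 - 44*n - 264)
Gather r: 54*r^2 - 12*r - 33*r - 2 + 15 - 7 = 54*r^2 - 45*r + 6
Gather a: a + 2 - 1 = a + 1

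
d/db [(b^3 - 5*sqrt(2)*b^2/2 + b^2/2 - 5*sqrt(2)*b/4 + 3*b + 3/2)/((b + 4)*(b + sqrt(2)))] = (4*b^4 + 8*sqrt(2)*b^3 + 32*b^3 - 24*b^2 + 15*sqrt(2)*b^2 - 172*b + 16*sqrt(2)*b - 64 + 42*sqrt(2))/(4*(b^4 + 2*sqrt(2)*b^3 + 8*b^3 + 18*b^2 + 16*sqrt(2)*b^2 + 16*b + 32*sqrt(2)*b + 32))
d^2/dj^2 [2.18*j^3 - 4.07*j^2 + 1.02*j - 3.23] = 13.08*j - 8.14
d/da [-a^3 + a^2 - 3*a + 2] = -3*a^2 + 2*a - 3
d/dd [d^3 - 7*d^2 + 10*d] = 3*d^2 - 14*d + 10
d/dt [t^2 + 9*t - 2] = 2*t + 9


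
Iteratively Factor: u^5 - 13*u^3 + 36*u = (u - 3)*(u^4 + 3*u^3 - 4*u^2 - 12*u) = (u - 3)*(u + 2)*(u^3 + u^2 - 6*u) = u*(u - 3)*(u + 2)*(u^2 + u - 6) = u*(u - 3)*(u - 2)*(u + 2)*(u + 3)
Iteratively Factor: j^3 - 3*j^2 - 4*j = (j)*(j^2 - 3*j - 4) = j*(j - 4)*(j + 1)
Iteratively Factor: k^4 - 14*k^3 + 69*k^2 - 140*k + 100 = (k - 5)*(k^3 - 9*k^2 + 24*k - 20) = (k - 5)*(k - 2)*(k^2 - 7*k + 10) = (k - 5)^2*(k - 2)*(k - 2)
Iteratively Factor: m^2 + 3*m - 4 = (m - 1)*(m + 4)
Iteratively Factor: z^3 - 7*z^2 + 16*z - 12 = (z - 3)*(z^2 - 4*z + 4) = (z - 3)*(z - 2)*(z - 2)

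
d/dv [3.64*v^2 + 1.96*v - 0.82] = 7.28*v + 1.96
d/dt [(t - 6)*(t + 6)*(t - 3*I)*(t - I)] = 4*t^3 - 12*I*t^2 - 78*t + 144*I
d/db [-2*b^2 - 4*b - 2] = -4*b - 4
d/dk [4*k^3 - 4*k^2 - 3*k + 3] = 12*k^2 - 8*k - 3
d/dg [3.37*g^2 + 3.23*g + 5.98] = 6.74*g + 3.23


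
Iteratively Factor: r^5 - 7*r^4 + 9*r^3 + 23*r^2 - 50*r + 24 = (r - 3)*(r^4 - 4*r^3 - 3*r^2 + 14*r - 8) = (r - 3)*(r - 1)*(r^3 - 3*r^2 - 6*r + 8) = (r - 3)*(r - 1)^2*(r^2 - 2*r - 8) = (r - 4)*(r - 3)*(r - 1)^2*(r + 2)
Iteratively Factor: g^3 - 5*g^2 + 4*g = (g - 4)*(g^2 - g) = g*(g - 4)*(g - 1)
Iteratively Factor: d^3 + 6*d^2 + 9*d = (d + 3)*(d^2 + 3*d) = (d + 3)^2*(d)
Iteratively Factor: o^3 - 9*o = (o)*(o^2 - 9) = o*(o + 3)*(o - 3)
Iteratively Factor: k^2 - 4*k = (k - 4)*(k)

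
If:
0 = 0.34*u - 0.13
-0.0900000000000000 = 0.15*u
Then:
No Solution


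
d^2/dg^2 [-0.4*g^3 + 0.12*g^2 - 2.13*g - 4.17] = 0.24 - 2.4*g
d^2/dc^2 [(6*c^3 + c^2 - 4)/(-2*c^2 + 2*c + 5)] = 2*(-88*c^3 - 162*c^2 - 498*c + 31)/(8*c^6 - 24*c^5 - 36*c^4 + 112*c^3 + 90*c^2 - 150*c - 125)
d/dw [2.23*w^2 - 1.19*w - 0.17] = 4.46*w - 1.19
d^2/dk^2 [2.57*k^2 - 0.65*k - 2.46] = 5.14000000000000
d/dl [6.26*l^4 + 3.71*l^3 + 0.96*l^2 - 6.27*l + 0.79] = 25.04*l^3 + 11.13*l^2 + 1.92*l - 6.27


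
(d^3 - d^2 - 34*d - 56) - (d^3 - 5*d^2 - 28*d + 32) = 4*d^2 - 6*d - 88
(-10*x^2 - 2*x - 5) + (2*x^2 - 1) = -8*x^2 - 2*x - 6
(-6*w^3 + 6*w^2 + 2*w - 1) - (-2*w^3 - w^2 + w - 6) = -4*w^3 + 7*w^2 + w + 5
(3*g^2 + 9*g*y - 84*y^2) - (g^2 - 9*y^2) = 2*g^2 + 9*g*y - 75*y^2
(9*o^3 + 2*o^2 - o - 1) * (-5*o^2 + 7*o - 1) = -45*o^5 + 53*o^4 + 10*o^3 - 4*o^2 - 6*o + 1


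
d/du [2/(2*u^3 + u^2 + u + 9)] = 2*(-6*u^2 - 2*u - 1)/(2*u^3 + u^2 + u + 9)^2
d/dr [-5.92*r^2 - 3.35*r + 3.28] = -11.84*r - 3.35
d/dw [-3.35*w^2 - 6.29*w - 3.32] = -6.7*w - 6.29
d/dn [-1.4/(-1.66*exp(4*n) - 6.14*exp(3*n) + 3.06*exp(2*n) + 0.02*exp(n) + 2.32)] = (-9.296*exp(3*n) - 25.788*exp(2*n) + 8.568*exp(n) + 0.028)*exp(n)/(-1.66*exp(4*n) - 6.14*exp(3*n) + 3.06*exp(2*n) + 0.02*exp(n) + 2.32)^2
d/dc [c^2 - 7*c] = 2*c - 7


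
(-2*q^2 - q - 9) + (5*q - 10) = -2*q^2 + 4*q - 19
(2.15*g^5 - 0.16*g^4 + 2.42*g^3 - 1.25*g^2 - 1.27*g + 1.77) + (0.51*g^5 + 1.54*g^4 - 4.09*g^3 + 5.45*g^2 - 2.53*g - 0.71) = 2.66*g^5 + 1.38*g^4 - 1.67*g^3 + 4.2*g^2 - 3.8*g + 1.06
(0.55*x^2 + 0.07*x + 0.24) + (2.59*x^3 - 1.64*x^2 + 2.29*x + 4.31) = 2.59*x^3 - 1.09*x^2 + 2.36*x + 4.55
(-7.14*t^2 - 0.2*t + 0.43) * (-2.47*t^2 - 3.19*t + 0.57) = 17.6358*t^4 + 23.2706*t^3 - 4.4939*t^2 - 1.4857*t + 0.2451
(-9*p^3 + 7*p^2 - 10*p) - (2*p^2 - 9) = -9*p^3 + 5*p^2 - 10*p + 9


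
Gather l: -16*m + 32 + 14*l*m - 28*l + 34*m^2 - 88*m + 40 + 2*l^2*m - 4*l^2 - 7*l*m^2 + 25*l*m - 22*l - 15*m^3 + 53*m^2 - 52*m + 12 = l^2*(2*m - 4) + l*(-7*m^2 + 39*m - 50) - 15*m^3 + 87*m^2 - 156*m + 84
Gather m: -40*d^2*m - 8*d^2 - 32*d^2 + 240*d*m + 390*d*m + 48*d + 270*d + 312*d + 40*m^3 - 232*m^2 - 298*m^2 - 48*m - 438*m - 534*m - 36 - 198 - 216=-40*d^2 + 630*d + 40*m^3 - 530*m^2 + m*(-40*d^2 + 630*d - 1020) - 450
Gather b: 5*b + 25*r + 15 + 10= 5*b + 25*r + 25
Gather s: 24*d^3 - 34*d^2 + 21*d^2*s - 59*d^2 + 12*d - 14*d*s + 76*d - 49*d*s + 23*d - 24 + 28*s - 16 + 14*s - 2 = 24*d^3 - 93*d^2 + 111*d + s*(21*d^2 - 63*d + 42) - 42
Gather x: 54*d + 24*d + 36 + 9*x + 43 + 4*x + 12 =78*d + 13*x + 91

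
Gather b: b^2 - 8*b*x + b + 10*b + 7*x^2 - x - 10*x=b^2 + b*(11 - 8*x) + 7*x^2 - 11*x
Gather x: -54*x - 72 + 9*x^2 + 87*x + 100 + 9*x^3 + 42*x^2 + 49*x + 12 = 9*x^3 + 51*x^2 + 82*x + 40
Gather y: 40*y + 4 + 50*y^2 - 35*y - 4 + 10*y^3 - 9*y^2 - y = 10*y^3 + 41*y^2 + 4*y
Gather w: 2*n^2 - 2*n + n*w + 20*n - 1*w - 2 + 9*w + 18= 2*n^2 + 18*n + w*(n + 8) + 16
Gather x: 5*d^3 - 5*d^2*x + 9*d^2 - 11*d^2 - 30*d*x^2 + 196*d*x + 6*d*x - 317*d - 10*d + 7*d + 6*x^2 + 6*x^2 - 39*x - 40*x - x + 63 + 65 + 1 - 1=5*d^3 - 2*d^2 - 320*d + x^2*(12 - 30*d) + x*(-5*d^2 + 202*d - 80) + 128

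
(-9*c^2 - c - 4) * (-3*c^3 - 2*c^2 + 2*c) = 27*c^5 + 21*c^4 - 4*c^3 + 6*c^2 - 8*c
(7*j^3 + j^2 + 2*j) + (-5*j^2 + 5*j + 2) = 7*j^3 - 4*j^2 + 7*j + 2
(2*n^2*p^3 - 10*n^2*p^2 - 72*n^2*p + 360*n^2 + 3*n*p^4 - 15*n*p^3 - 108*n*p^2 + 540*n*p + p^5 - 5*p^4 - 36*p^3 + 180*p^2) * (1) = 2*n^2*p^3 - 10*n^2*p^2 - 72*n^2*p + 360*n^2 + 3*n*p^4 - 15*n*p^3 - 108*n*p^2 + 540*n*p + p^5 - 5*p^4 - 36*p^3 + 180*p^2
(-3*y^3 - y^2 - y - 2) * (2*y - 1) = -6*y^4 + y^3 - y^2 - 3*y + 2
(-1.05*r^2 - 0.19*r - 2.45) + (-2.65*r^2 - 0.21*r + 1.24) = -3.7*r^2 - 0.4*r - 1.21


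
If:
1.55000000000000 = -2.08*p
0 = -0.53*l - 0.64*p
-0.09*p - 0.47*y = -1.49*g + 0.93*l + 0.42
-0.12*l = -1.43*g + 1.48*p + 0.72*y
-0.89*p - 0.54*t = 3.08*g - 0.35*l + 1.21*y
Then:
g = 3.30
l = 0.90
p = -0.75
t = -34.84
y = 7.95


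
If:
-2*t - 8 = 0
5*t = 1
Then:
No Solution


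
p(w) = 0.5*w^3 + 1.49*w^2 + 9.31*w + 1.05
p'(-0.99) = 7.83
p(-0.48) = -3.13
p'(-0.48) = 8.23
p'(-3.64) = 18.34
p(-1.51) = -11.33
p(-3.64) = -37.21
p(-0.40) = -2.47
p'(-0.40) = 8.36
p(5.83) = 205.05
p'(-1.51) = 8.23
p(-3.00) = -26.97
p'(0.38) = 10.66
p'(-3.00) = 13.87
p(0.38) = 4.83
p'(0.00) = 9.31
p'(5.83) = 77.67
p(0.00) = 1.05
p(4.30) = 108.39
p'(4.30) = 49.86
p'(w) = 1.5*w^2 + 2.98*w + 9.31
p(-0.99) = -7.19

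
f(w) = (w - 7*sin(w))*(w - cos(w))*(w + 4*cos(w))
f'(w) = (1 - 4*sin(w))*(w - 7*sin(w))*(w - cos(w)) + (1 - 7*cos(w))*(w - cos(w))*(w + 4*cos(w)) + (w - 7*sin(w))*(w + 4*cos(w))*(sin(w) + 1)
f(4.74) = 268.28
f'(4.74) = 294.93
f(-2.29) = 23.91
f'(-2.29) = 21.99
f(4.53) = 204.59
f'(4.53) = 306.71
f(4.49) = 192.34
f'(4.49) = 305.55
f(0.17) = 3.40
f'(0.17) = 15.18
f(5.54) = 418.87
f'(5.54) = 41.84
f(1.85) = -7.75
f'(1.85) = 27.01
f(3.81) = 25.11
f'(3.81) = 152.34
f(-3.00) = -28.15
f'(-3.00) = 129.29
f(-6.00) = -119.57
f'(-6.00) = -70.52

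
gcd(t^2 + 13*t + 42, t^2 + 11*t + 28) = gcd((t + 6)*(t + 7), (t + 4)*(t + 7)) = t + 7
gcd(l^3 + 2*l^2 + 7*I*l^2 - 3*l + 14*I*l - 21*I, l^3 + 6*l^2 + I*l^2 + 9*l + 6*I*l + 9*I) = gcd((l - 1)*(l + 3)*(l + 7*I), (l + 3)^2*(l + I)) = l + 3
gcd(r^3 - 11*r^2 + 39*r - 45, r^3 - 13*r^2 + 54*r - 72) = r - 3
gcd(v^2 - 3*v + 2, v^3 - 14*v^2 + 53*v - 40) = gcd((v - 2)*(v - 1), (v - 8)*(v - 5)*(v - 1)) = v - 1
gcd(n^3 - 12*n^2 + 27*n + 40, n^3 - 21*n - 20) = n^2 - 4*n - 5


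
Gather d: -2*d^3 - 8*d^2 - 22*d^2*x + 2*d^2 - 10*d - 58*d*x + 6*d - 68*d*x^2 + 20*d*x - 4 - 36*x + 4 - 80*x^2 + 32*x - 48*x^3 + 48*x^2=-2*d^3 + d^2*(-22*x - 6) + d*(-68*x^2 - 38*x - 4) - 48*x^3 - 32*x^2 - 4*x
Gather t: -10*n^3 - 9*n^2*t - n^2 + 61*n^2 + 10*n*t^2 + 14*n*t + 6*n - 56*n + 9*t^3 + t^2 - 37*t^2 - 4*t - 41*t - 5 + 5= -10*n^3 + 60*n^2 - 50*n + 9*t^3 + t^2*(10*n - 36) + t*(-9*n^2 + 14*n - 45)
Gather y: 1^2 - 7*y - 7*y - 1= -14*y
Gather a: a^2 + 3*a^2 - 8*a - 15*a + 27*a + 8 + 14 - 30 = 4*a^2 + 4*a - 8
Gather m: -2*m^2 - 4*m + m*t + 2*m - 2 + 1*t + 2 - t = -2*m^2 + m*(t - 2)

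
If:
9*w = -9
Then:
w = -1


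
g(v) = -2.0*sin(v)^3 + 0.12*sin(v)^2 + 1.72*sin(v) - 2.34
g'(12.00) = -0.11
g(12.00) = -2.92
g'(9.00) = -0.73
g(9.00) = -1.75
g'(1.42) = -0.59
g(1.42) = -2.45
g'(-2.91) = -1.31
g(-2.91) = -2.70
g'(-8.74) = 0.64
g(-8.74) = -2.87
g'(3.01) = -1.63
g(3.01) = -2.12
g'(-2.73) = -0.61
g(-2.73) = -2.88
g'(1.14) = -1.26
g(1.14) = -2.18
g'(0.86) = -1.01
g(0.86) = -1.84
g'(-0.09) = 1.64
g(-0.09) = -2.49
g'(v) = -6.0*sin(v)^2*cos(v) + 0.24*sin(v)*cos(v) + 1.72*cos(v)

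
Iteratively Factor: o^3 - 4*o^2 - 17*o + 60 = (o + 4)*(o^2 - 8*o + 15) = (o - 5)*(o + 4)*(o - 3)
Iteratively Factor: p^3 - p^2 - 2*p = (p + 1)*(p^2 - 2*p) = p*(p + 1)*(p - 2)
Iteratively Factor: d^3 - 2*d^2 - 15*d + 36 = (d - 3)*(d^2 + d - 12) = (d - 3)*(d + 4)*(d - 3)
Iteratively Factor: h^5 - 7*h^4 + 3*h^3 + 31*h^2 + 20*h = (h + 1)*(h^4 - 8*h^3 + 11*h^2 + 20*h) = (h - 4)*(h + 1)*(h^3 - 4*h^2 - 5*h) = (h - 4)*(h + 1)^2*(h^2 - 5*h) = h*(h - 4)*(h + 1)^2*(h - 5)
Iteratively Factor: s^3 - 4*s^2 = (s)*(s^2 - 4*s) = s*(s - 4)*(s)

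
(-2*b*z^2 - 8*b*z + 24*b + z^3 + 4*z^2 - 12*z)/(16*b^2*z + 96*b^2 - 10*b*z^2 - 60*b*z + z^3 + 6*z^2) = (z - 2)/(-8*b + z)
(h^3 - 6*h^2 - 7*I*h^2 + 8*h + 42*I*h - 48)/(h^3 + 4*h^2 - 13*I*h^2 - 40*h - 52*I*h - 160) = (h^2 + h*(-6 + I) - 6*I)/(h^2 + h*(4 - 5*I) - 20*I)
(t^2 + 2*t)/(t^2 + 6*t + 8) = t/(t + 4)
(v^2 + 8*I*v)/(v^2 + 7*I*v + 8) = v/(v - I)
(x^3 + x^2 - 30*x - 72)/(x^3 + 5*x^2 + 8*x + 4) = (x^3 + x^2 - 30*x - 72)/(x^3 + 5*x^2 + 8*x + 4)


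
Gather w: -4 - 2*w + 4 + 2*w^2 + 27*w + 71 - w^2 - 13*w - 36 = w^2 + 12*w + 35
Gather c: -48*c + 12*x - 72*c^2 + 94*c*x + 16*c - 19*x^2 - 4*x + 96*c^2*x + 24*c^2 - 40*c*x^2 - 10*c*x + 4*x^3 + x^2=c^2*(96*x - 48) + c*(-40*x^2 + 84*x - 32) + 4*x^3 - 18*x^2 + 8*x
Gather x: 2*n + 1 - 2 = 2*n - 1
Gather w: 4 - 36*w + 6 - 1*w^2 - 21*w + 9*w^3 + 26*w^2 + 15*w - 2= 9*w^3 + 25*w^2 - 42*w + 8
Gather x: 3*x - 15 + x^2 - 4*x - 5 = x^2 - x - 20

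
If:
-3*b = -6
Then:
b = 2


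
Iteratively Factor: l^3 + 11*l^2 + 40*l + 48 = (l + 4)*(l^2 + 7*l + 12) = (l + 3)*(l + 4)*(l + 4)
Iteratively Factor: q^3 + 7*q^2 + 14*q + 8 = (q + 1)*(q^2 + 6*q + 8) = (q + 1)*(q + 4)*(q + 2)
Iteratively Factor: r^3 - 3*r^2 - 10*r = (r + 2)*(r^2 - 5*r) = r*(r + 2)*(r - 5)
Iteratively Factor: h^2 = (h)*(h)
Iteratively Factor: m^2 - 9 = (m - 3)*(m + 3)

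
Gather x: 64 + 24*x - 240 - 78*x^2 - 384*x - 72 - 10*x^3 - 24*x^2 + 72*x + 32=-10*x^3 - 102*x^2 - 288*x - 216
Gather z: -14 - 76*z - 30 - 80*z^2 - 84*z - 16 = -80*z^2 - 160*z - 60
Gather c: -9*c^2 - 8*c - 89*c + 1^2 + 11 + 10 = -9*c^2 - 97*c + 22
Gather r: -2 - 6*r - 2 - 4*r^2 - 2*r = -4*r^2 - 8*r - 4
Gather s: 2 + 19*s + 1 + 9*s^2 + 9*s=9*s^2 + 28*s + 3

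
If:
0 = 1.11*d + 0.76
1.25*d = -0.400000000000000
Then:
No Solution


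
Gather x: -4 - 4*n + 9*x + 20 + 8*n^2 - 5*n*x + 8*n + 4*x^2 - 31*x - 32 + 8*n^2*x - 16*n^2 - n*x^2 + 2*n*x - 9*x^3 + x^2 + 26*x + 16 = -8*n^2 + 4*n - 9*x^3 + x^2*(5 - n) + x*(8*n^2 - 3*n + 4)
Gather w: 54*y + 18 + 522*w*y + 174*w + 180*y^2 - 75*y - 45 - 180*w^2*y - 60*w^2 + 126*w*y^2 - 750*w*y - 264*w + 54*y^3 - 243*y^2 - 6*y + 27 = w^2*(-180*y - 60) + w*(126*y^2 - 228*y - 90) + 54*y^3 - 63*y^2 - 27*y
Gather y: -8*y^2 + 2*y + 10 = -8*y^2 + 2*y + 10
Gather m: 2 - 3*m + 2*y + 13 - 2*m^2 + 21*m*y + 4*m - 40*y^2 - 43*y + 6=-2*m^2 + m*(21*y + 1) - 40*y^2 - 41*y + 21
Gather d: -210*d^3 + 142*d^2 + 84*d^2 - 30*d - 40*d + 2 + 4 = -210*d^3 + 226*d^2 - 70*d + 6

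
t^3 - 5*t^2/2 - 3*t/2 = t*(t - 3)*(t + 1/2)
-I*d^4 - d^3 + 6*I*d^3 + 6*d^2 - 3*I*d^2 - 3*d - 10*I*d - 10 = (d - 5)*(d - 2)*(d - I)*(-I*d - I)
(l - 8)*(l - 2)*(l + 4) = l^3 - 6*l^2 - 24*l + 64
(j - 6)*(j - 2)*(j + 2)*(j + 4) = j^4 - 2*j^3 - 28*j^2 + 8*j + 96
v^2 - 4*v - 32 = (v - 8)*(v + 4)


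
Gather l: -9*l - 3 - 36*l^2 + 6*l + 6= -36*l^2 - 3*l + 3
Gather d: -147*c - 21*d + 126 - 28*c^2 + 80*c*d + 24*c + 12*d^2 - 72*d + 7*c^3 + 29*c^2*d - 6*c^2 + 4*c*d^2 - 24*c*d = 7*c^3 - 34*c^2 - 123*c + d^2*(4*c + 12) + d*(29*c^2 + 56*c - 93) + 126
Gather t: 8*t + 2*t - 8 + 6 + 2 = 10*t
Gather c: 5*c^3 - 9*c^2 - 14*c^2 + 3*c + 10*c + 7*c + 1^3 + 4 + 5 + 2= 5*c^3 - 23*c^2 + 20*c + 12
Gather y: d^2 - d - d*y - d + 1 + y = d^2 - 2*d + y*(1 - d) + 1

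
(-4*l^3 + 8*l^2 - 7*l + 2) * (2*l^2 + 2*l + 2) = -8*l^5 + 8*l^4 - 6*l^3 + 6*l^2 - 10*l + 4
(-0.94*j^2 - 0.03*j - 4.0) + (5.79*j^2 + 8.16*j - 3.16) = 4.85*j^2 + 8.13*j - 7.16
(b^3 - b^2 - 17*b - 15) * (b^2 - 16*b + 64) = b^5 - 17*b^4 + 63*b^3 + 193*b^2 - 848*b - 960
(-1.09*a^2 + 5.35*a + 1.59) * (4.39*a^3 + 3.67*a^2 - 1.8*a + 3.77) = -4.7851*a^5 + 19.4862*a^4 + 28.5766*a^3 - 7.904*a^2 + 17.3075*a + 5.9943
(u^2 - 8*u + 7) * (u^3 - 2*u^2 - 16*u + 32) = u^5 - 10*u^4 + 7*u^3 + 146*u^2 - 368*u + 224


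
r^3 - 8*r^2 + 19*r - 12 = (r - 4)*(r - 3)*(r - 1)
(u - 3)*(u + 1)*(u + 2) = u^3 - 7*u - 6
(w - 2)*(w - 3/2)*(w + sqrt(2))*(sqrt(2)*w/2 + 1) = sqrt(2)*w^4/2 - 7*sqrt(2)*w^3/4 + 2*w^3 - 7*w^2 + 5*sqrt(2)*w^2/2 - 7*sqrt(2)*w/2 + 6*w + 3*sqrt(2)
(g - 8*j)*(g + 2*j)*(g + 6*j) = g^3 - 52*g*j^2 - 96*j^3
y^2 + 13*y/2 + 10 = (y + 5/2)*(y + 4)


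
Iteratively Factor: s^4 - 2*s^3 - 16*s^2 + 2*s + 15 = (s - 5)*(s^3 + 3*s^2 - s - 3) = (s - 5)*(s - 1)*(s^2 + 4*s + 3) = (s - 5)*(s - 1)*(s + 3)*(s + 1)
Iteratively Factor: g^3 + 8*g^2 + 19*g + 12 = (g + 1)*(g^2 + 7*g + 12) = (g + 1)*(g + 3)*(g + 4)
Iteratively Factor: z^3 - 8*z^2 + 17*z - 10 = (z - 5)*(z^2 - 3*z + 2) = (z - 5)*(z - 1)*(z - 2)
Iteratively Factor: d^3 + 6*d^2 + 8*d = (d + 2)*(d^2 + 4*d) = (d + 2)*(d + 4)*(d)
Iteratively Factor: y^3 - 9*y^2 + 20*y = (y)*(y^2 - 9*y + 20) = y*(y - 5)*(y - 4)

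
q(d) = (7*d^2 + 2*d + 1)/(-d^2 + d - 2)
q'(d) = (2*d - 1)*(7*d^2 + 2*d + 1)/(-d^2 + d - 2)^2 + (14*d + 2)/(-d^2 + d - 2)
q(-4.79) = -5.11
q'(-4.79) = 0.37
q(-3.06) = -4.19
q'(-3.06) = 0.76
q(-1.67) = -2.66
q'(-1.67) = 1.52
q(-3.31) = -4.37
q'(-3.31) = 0.68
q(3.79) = -8.68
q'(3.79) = 0.16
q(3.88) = -8.66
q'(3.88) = 0.17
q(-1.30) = -2.05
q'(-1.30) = 1.77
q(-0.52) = -0.66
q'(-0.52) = 1.41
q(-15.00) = -6.39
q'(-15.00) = 0.04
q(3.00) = -8.75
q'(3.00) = -0.03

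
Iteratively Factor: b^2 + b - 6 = (b - 2)*(b + 3)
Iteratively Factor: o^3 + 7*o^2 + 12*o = (o + 4)*(o^2 + 3*o) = o*(o + 4)*(o + 3)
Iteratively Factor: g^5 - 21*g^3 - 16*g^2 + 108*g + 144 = (g + 3)*(g^4 - 3*g^3 - 12*g^2 + 20*g + 48) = (g - 3)*(g + 3)*(g^3 - 12*g - 16) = (g - 4)*(g - 3)*(g + 3)*(g^2 + 4*g + 4) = (g - 4)*(g - 3)*(g + 2)*(g + 3)*(g + 2)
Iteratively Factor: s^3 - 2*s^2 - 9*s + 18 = (s - 2)*(s^2 - 9) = (s - 3)*(s - 2)*(s + 3)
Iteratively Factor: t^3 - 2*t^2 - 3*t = (t - 3)*(t^2 + t) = (t - 3)*(t + 1)*(t)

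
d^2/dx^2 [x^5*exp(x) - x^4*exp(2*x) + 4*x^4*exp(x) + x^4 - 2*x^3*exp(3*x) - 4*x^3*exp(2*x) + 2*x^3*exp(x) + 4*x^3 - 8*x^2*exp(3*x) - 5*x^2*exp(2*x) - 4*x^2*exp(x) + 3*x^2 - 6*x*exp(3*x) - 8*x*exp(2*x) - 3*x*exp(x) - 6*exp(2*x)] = x^5*exp(x) - 4*x^4*exp(2*x) + 14*x^4*exp(x) - 18*x^3*exp(3*x) - 32*x^3*exp(2*x) + 54*x^3*exp(x) - 108*x^2*exp(3*x) - 80*x^2*exp(2*x) + 56*x^2*exp(x) + 12*x^2 - 162*x*exp(3*x) - 96*x*exp(2*x) - 7*x*exp(x) + 24*x - 52*exp(3*x) - 66*exp(2*x) - 14*exp(x) + 6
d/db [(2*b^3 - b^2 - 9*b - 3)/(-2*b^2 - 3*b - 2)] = (-4*b^4 - 12*b^3 - 27*b^2 - 8*b + 9)/(4*b^4 + 12*b^3 + 17*b^2 + 12*b + 4)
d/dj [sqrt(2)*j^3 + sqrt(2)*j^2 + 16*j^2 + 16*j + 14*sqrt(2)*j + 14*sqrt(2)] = 3*sqrt(2)*j^2 + 2*sqrt(2)*j + 32*j + 16 + 14*sqrt(2)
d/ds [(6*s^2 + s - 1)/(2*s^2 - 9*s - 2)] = (-56*s^2 - 20*s - 11)/(4*s^4 - 36*s^3 + 73*s^2 + 36*s + 4)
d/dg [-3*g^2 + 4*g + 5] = 4 - 6*g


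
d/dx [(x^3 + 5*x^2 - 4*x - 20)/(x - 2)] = 2*x + 7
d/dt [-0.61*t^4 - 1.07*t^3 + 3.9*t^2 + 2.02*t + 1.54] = -2.44*t^3 - 3.21*t^2 + 7.8*t + 2.02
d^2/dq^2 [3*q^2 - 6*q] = 6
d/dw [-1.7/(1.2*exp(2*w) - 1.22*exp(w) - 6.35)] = (4.08*exp(w) - 2.074)*exp(w)/(-1.2*exp(2*w) + 1.22*exp(w) + 6.35)^2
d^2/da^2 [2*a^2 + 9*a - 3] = 4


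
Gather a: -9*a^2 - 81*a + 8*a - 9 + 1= -9*a^2 - 73*a - 8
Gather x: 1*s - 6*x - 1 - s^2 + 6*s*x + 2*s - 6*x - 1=-s^2 + 3*s + x*(6*s - 12) - 2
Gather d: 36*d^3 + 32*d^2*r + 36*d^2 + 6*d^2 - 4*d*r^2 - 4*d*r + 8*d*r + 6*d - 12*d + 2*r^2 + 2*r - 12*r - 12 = 36*d^3 + d^2*(32*r + 42) + d*(-4*r^2 + 4*r - 6) + 2*r^2 - 10*r - 12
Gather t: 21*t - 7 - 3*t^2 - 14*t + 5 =-3*t^2 + 7*t - 2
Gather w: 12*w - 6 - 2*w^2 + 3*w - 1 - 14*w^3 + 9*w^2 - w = -14*w^3 + 7*w^2 + 14*w - 7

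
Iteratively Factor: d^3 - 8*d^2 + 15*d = (d - 3)*(d^2 - 5*d) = d*(d - 3)*(d - 5)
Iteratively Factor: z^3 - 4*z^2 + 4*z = (z - 2)*(z^2 - 2*z) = (z - 2)^2*(z)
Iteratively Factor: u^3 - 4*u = (u)*(u^2 - 4) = u*(u + 2)*(u - 2)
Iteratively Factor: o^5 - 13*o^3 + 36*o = (o - 2)*(o^4 + 2*o^3 - 9*o^2 - 18*o) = o*(o - 2)*(o^3 + 2*o^2 - 9*o - 18) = o*(o - 2)*(o + 2)*(o^2 - 9) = o*(o - 2)*(o + 2)*(o + 3)*(o - 3)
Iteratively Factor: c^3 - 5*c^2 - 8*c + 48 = (c - 4)*(c^2 - c - 12) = (c - 4)*(c + 3)*(c - 4)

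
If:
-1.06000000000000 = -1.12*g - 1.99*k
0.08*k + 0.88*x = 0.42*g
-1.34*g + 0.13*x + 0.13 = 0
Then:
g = 0.10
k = 0.48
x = 0.00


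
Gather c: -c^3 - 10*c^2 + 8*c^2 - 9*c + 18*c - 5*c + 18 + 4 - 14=-c^3 - 2*c^2 + 4*c + 8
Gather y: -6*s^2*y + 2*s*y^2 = -6*s^2*y + 2*s*y^2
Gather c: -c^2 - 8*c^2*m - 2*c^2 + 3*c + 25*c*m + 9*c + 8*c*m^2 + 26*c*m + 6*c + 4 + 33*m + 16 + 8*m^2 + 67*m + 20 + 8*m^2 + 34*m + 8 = c^2*(-8*m - 3) + c*(8*m^2 + 51*m + 18) + 16*m^2 + 134*m + 48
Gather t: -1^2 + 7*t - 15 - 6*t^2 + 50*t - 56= -6*t^2 + 57*t - 72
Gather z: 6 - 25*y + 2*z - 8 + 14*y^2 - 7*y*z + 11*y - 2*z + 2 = 14*y^2 - 7*y*z - 14*y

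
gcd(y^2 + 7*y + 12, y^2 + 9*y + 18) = y + 3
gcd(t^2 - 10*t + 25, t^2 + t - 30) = t - 5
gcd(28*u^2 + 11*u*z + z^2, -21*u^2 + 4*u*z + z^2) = 7*u + z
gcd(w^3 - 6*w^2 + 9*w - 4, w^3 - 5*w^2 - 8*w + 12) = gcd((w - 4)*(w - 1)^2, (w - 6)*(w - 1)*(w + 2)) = w - 1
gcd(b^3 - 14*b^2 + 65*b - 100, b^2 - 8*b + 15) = b - 5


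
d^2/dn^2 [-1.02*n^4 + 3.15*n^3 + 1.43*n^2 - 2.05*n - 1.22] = -12.24*n^2 + 18.9*n + 2.86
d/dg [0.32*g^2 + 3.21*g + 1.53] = 0.64*g + 3.21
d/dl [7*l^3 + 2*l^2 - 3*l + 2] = 21*l^2 + 4*l - 3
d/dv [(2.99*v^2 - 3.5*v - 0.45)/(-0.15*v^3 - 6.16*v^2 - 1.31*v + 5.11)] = (0.4485*v^4 - 1.05*v^3 - 25.6794*v^2 + 25.0138*v - 18.4745)/(0.0225*v^6 + 1.848*v^5 + 38.3386*v^4 + 14.6062*v^3 - 61.2391*v^2 - 13.3882*v + 26.1121)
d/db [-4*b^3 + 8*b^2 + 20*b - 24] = -12*b^2 + 16*b + 20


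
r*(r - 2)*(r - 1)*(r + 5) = r^4 + 2*r^3 - 13*r^2 + 10*r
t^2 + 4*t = t*(t + 4)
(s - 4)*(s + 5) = s^2 + s - 20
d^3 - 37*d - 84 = (d - 7)*(d + 3)*(d + 4)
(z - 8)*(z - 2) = z^2 - 10*z + 16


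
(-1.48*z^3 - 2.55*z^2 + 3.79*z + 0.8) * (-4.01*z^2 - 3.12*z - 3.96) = 5.9348*z^5 + 14.8431*z^4 - 1.3811*z^3 - 4.9348*z^2 - 17.5044*z - 3.168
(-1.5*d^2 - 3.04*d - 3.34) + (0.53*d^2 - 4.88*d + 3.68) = -0.97*d^2 - 7.92*d + 0.34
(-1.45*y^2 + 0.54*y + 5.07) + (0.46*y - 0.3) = -1.45*y^2 + 1.0*y + 4.77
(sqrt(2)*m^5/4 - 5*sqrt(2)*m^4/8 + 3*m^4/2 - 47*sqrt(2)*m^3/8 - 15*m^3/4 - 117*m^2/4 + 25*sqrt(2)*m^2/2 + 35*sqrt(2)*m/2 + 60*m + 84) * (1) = sqrt(2)*m^5/4 - 5*sqrt(2)*m^4/8 + 3*m^4/2 - 47*sqrt(2)*m^3/8 - 15*m^3/4 - 117*m^2/4 + 25*sqrt(2)*m^2/2 + 35*sqrt(2)*m/2 + 60*m + 84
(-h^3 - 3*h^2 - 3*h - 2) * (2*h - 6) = -2*h^4 + 12*h^2 + 14*h + 12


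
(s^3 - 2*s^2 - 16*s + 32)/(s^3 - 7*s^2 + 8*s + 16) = (s^2 + 2*s - 8)/(s^2 - 3*s - 4)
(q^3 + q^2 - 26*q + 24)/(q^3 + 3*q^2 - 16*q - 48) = (q^2 + 5*q - 6)/(q^2 + 7*q + 12)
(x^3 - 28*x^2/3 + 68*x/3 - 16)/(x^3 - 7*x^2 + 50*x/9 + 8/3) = 3*(x - 2)/(3*x + 1)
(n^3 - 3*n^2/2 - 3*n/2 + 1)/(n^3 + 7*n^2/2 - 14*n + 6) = (n + 1)/(n + 6)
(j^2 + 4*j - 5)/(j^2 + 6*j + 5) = (j - 1)/(j + 1)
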